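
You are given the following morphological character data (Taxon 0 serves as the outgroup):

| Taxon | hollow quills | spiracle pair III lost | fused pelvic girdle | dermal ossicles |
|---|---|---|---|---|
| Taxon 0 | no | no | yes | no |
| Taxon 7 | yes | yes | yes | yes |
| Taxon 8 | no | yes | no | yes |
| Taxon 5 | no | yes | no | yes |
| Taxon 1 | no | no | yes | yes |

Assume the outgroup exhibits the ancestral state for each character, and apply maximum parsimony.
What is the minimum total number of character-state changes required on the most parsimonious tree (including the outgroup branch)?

4

Character polarity is set by the outgroup: the derived state is whichever differs from the outgroup's state, so for fused pelvic girdle the derived state is 'no', and for the remaining characters it is 'yes'.
hollow quills: derived state 'yes' in Taxon 7 only — an autapomorphy, so it tells us nothing about relationships among taxa.
spiracle pair III lost: derived state 'yes' in Taxon 5, Taxon 7, and Taxon 8 only — synapomorphy for {Taxon 5, Taxon 7, Taxon 8}.
fused pelvic girdle: derived state 'no' in Taxon 5 and Taxon 8 only — synapomorphy for {Taxon 5, Taxon 8}.
All ingroup taxa share the derived state 'yes' for dermal ossicles; it defines the ingroup but does not resolve relationships within it.
Most parsimonious ingroup topology: ((Taxon 7,(Taxon 8,Taxon 5)),Taxon 1).
Changes per character on this tree: hollow quills: 1; spiracle pair III lost: 1; fused pelvic girdle: 1; dermal ossicles: 1.
Total = 4.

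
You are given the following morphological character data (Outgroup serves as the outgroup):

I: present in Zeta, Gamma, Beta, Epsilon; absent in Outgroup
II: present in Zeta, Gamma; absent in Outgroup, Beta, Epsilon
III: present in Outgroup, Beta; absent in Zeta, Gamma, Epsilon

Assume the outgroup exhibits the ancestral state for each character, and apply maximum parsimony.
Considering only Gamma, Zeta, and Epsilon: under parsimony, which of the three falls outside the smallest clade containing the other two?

Character polarity is set by the outgroup: the derived state is whichever differs from the outgroup's state, so for III the derived state is 'absent', and for the remaining characters it is 'present'.
All ingroup taxa share the derived state 'present' for I; it defines the ingroup but does not resolve relationships within it.
II (derived state 'present') is shared by Gamma and Zeta — a synapomorphy uniting that clade.
Only Epsilon, Gamma, and Zeta show the derived state 'absent' for III, supporting them as a clade.
Most parsimonious ingroup topology: (((Zeta,Gamma),Epsilon),Beta).
Gamma and Zeta share a more recent common ancestor with each other than either does with Epsilon, so Epsilon is the least closely related of the three.

Epsilon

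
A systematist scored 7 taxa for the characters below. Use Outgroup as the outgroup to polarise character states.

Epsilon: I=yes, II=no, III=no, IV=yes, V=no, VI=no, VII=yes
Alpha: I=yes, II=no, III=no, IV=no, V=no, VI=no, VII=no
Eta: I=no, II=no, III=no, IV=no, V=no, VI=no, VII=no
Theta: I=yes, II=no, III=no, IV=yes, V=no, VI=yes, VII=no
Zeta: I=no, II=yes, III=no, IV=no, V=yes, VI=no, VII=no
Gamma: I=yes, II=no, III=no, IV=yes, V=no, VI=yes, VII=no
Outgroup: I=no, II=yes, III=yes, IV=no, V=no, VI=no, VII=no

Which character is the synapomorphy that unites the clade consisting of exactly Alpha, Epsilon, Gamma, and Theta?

I

Character polarity is set by the outgroup: the derived state is whichever differs from the outgroup's state, so for II, III the derived state is 'no', and for the remaining characters it is 'yes'.
I: derived state 'yes' in Alpha, Epsilon, Gamma, and Theta only — synapomorphy for {Alpha, Epsilon, Gamma, Theta}.
Only Alpha, Epsilon, Eta, Gamma, and Theta show the derived state 'no' for II, supporting them as a clade.
All ingroup taxa share the derived state 'no' for III; it defines the ingroup but does not resolve relationships within it.
IV: derived state 'yes' in Epsilon, Gamma, and Theta only — synapomorphy for {Epsilon, Gamma, Theta}.
V: derived state 'yes' in Zeta only — an autapomorphy, so it tells us nothing about relationships among taxa.
VI: derived state 'yes' in Gamma and Theta only — synapomorphy for {Gamma, Theta}.
VII: derived state 'yes' in Epsilon only — an autapomorphy, so it tells us nothing about relationships among taxa.
Most parsimonious ingroup topology: (Zeta,((((Gamma,Theta),Epsilon),Alpha),Eta)).
The clade {Alpha, Epsilon, Gamma, Theta} is supported by I: its derived state 'yes' occurs in exactly those taxa and in no other taxon (including the outgroup).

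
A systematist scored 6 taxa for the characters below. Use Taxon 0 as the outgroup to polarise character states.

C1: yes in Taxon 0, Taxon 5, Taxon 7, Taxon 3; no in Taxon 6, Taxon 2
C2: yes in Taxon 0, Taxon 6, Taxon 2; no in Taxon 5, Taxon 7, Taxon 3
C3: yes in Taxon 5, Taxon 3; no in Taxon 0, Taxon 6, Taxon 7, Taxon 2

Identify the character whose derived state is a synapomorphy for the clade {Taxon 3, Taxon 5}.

Character polarity is set by the outgroup: the derived state is whichever differs from the outgroup's state, so for C1, C2 the derived state is 'no', and for the remaining characters it is 'yes'.
C1 (derived state 'no') is shared by Taxon 2 and Taxon 6 — a synapomorphy uniting that clade.
Only Taxon 3, Taxon 5, and Taxon 7 show the derived state 'no' for C2, supporting them as a clade.
C3 (derived state 'yes') is shared by Taxon 3 and Taxon 5 — a synapomorphy uniting that clade.
Most parsimonious ingroup topology: (((Taxon 5,Taxon 3),Taxon 7),(Taxon 6,Taxon 2)).
The clade {Taxon 3, Taxon 5} is supported by C3: its derived state 'yes' occurs in exactly those taxa and in no other taxon (including the outgroup).

C3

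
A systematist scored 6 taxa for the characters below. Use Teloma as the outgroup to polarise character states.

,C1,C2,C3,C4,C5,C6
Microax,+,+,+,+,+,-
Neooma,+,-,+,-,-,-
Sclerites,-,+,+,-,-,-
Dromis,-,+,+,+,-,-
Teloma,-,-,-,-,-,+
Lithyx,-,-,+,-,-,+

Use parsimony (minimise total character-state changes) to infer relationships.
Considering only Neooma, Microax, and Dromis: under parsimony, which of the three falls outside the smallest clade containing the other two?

Character polarity is set by the outgroup: the derived state is whichever differs from the outgroup's state, so for C6 the derived state is '-', and for the remaining characters it is '+'.
C1 groups Microax and Neooma, which is incompatible with the clades supported by the remaining characters; treating it as convergent (homoplasy) costs fewer steps than any alternative tree.
C2: derived state '+' in Dromis, Microax, and Sclerites only — synapomorphy for {Dromis, Microax, Sclerites}.
All ingroup taxa share the derived state '+' for C3; it defines the ingroup but does not resolve relationships within it.
C4 (derived state '+') is shared by Dromis and Microax — a synapomorphy uniting that clade.
C5 (derived state '+') is unique to Microax (autapomorphy; uninformative for grouping).
C6: derived state '-' in Dromis, Microax, Neooma, and Sclerites only — synapomorphy for {Dromis, Microax, Neooma, Sclerites}.
Most parsimonious ingroup topology: (((Sclerites,(Microax,Dromis)),Neooma),Lithyx).
Dromis and Microax share a more recent common ancestor with each other than either does with Neooma, so Neooma is the least closely related of the three.

Neooma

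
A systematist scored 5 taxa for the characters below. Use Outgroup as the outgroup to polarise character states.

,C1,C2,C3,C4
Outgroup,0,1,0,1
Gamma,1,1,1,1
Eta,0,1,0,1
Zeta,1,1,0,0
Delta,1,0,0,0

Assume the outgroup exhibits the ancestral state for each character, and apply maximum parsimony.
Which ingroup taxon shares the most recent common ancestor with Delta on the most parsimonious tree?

Character polarity is set by the outgroup: the derived state is whichever differs from the outgroup's state, so for C2, C4 the derived state is '0', and for the remaining characters it is '1'.
C1 (derived state '1') is shared by Delta, Gamma, and Zeta — a synapomorphy uniting that clade.
C2: derived state '0' in Delta only — an autapomorphy, so it tells us nothing about relationships among taxa.
C3: derived state '1' in Gamma only — an autapomorphy, so it tells us nothing about relationships among taxa.
C4: derived state '0' in Delta and Zeta only — synapomorphy for {Delta, Zeta}.
Most parsimonious ingroup topology: ((Gamma,(Zeta,Delta)),Eta).
Delta and Zeta form a cherry on this tree, so they are sister taxa.

Zeta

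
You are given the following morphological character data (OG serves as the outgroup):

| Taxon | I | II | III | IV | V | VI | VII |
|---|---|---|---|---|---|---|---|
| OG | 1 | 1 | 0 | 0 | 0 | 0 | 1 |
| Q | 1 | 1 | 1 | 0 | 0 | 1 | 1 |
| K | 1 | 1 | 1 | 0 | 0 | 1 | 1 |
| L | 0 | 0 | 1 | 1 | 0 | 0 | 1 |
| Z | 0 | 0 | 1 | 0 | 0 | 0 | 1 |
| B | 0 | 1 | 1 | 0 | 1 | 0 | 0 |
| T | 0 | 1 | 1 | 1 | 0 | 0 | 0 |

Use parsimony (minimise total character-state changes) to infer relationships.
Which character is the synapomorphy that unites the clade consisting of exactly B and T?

VII

Character polarity is set by the outgroup: the derived state is whichever differs from the outgroup's state, so for I, II, VII the derived state is '0', and for the remaining characters it is '1'.
I: derived state '0' in B, L, T, and Z only — synapomorphy for {B, L, T, Z}.
II (derived state '0') is shared by L and Z — a synapomorphy uniting that clade.
III (derived state '1') is shared by all ingroup taxa — unites the whole ingroup.
IV (state '1') occurs in L and T but conflicts with the nesting implied by the other characters — most parsimoniously interpreted as homoplasy.
V: derived state '1' in B only — an autapomorphy, so it tells us nothing about relationships among taxa.
Only K and Q show the derived state '1' for VI, supporting them as a clade.
VII: derived state '0' in B and T only — synapomorphy for {B, T}.
Most parsimonious ingroup topology: ((Q,K),((L,Z),(B,T))).
The clade {B, T} is supported by VII: its derived state '0' occurs in exactly those taxa and in no other taxon (including the outgroup).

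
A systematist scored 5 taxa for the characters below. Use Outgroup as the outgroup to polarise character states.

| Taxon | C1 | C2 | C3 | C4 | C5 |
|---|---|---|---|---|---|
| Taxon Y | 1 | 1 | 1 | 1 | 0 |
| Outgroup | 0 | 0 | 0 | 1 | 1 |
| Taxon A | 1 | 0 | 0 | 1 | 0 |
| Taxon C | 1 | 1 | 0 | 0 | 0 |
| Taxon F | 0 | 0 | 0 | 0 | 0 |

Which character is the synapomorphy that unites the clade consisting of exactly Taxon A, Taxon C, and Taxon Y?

Character polarity is set by the outgroup: the derived state is whichever differs from the outgroup's state, so for C4, C5 the derived state is '0', and for the remaining characters it is '1'.
C1: derived state '1' in Taxon A, Taxon C, and Taxon Y only — synapomorphy for {Taxon A, Taxon C, Taxon Y}.
C2 (derived state '1') is shared by Taxon C and Taxon Y — a synapomorphy uniting that clade.
C3 (derived state '1') is unique to Taxon Y (autapomorphy; uninformative for grouping).
C4 groups Taxon C and Taxon F, which is incompatible with the clades supported by the remaining characters; treating it as convergent (homoplasy) costs fewer steps than any alternative tree.
All ingroup taxa share the derived state '0' for C5; it defines the ingroup but does not resolve relationships within it.
Most parsimonious ingroup topology: ((Taxon A,(Taxon Y,Taxon C)),Taxon F).
The clade {Taxon A, Taxon C, Taxon Y} is supported by C1: its derived state '1' occurs in exactly those taxa and in no other taxon (including the outgroup).

C1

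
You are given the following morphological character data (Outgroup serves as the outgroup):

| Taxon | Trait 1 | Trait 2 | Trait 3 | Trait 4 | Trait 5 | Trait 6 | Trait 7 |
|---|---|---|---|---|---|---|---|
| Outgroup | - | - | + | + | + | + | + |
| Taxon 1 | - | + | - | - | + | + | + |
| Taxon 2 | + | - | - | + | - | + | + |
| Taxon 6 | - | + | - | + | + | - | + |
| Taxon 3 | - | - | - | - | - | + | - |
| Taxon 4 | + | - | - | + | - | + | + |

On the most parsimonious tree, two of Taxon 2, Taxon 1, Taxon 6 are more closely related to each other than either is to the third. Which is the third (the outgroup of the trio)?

Character polarity is set by the outgroup: the derived state is whichever differs from the outgroup's state, so for Trait 3, Trait 4, Trait 5, Trait 6, Trait 7 the derived state is '-', and for the remaining characters it is '+'.
Only Taxon 2 and Taxon 4 show the derived state '+' for Trait 1, supporting them as a clade.
Trait 2 (derived state '+') is shared by Taxon 1 and Taxon 6 — a synapomorphy uniting that clade.
All ingroup taxa share the derived state '-' for Trait 3; it defines the ingroup but does not resolve relationships within it.
Trait 4 groups Taxon 1 and Taxon 3, which is incompatible with the clades supported by the remaining characters; treating it as convergent (homoplasy) costs fewer steps than any alternative tree.
Trait 5: derived state '-' in Taxon 2, Taxon 3, and Taxon 4 only — synapomorphy for {Taxon 2, Taxon 3, Taxon 4}.
Trait 6 (derived state '-') is unique to Taxon 6 (autapomorphy; uninformative for grouping).
Trait 7 (derived state '-') is unique to Taxon 3 (autapomorphy; uninformative for grouping).
Most parsimonious ingroup topology: ((Taxon 1,Taxon 6),((Taxon 2,Taxon 4),Taxon 3)).
Taxon 6 and Taxon 1 share a more recent common ancestor with each other than either does with Taxon 2, so Taxon 2 is the least closely related of the three.

Taxon 2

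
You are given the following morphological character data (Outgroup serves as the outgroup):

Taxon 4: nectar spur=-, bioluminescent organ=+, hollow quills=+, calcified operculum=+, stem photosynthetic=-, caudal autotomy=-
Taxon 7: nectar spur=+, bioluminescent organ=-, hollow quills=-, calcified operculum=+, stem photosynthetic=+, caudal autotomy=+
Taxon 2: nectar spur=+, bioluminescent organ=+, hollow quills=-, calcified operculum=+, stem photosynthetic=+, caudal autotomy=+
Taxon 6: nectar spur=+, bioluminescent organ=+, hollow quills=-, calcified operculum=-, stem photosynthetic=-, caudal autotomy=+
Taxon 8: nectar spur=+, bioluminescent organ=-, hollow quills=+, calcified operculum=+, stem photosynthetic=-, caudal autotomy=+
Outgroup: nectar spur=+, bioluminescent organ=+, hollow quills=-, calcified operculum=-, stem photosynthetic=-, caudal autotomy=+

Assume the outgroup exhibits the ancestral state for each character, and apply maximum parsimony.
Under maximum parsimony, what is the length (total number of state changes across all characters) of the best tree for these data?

Character polarity is set by the outgroup: the derived state is whichever differs from the outgroup's state, so for nectar spur, bioluminescent organ, caudal autotomy the derived state is '-', and for the remaining characters it is '+'.
nectar spur (derived state '-') is unique to Taxon 4 (autapomorphy; uninformative for grouping).
bioluminescent organ (state '-') occurs in Taxon 7 and Taxon 8 but conflicts with the nesting implied by the other characters — most parsimoniously interpreted as homoplasy.
Only Taxon 4 and Taxon 8 show the derived state '+' for hollow quills, supporting them as a clade.
Only Taxon 2, Taxon 4, Taxon 7, and Taxon 8 show the derived state '+' for calcified operculum, supporting them as a clade.
stem photosynthetic (derived state '+') is shared by Taxon 2 and Taxon 7 — a synapomorphy uniting that clade.
caudal autotomy (derived state '-') is unique to Taxon 4 (autapomorphy; uninformative for grouping).
Most parsimonious ingroup topology: (((Taxon 4,Taxon 8),(Taxon 2,Taxon 7)),Taxon 6).
Changes per character on this tree: nectar spur: 1; bioluminescent organ: 2; hollow quills: 1; calcified operculum: 1; stem photosynthetic: 1; caudal autotomy: 1.
Total = 7.

7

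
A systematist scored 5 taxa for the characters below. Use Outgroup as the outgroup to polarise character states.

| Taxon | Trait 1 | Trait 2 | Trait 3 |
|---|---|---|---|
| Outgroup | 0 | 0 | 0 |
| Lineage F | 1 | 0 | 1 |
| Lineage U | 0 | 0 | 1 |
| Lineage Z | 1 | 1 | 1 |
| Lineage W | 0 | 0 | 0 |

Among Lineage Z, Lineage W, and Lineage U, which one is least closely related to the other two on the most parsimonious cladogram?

Lineage W

The outgroup has state '0' for every character, so '1' is the derived state throughout.
Trait 1 (derived state '1') is shared by Lineage F and Lineage Z — a synapomorphy uniting that clade.
Trait 2: derived state '1' in Lineage Z only — an autapomorphy, so it tells us nothing about relationships among taxa.
Trait 3: derived state '1' in Lineage F, Lineage U, and Lineage Z only — synapomorphy for {Lineage F, Lineage U, Lineage Z}.
Most parsimonious ingroup topology: (((Lineage F,Lineage Z),Lineage U),Lineage W).
Lineage Z and Lineage U share a more recent common ancestor with each other than either does with Lineage W, so Lineage W is the least closely related of the three.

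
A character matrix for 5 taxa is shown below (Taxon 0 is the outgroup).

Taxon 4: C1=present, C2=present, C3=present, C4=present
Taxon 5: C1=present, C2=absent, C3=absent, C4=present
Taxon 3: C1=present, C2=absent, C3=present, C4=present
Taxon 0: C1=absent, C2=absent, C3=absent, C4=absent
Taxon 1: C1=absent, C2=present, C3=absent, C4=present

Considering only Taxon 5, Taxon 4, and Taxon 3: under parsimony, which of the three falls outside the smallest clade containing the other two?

The outgroup has state 'absent' for every character, so 'present' is the derived state throughout.
C1: derived state 'present' in Taxon 3, Taxon 4, and Taxon 5 only — synapomorphy for {Taxon 3, Taxon 4, Taxon 5}.
C2 (state 'present') occurs in Taxon 1 and Taxon 4 but conflicts with the nesting implied by the other characters — most parsimoniously interpreted as homoplasy.
C3: derived state 'present' in Taxon 3 and Taxon 4 only — synapomorphy for {Taxon 3, Taxon 4}.
C4 (derived state 'present') is shared by all ingroup taxa — unites the whole ingroup.
Most parsimonious ingroup topology: ((Taxon 5,(Taxon 3,Taxon 4)),Taxon 1).
Taxon 3 and Taxon 4 share a more recent common ancestor with each other than either does with Taxon 5, so Taxon 5 is the least closely related of the three.

Taxon 5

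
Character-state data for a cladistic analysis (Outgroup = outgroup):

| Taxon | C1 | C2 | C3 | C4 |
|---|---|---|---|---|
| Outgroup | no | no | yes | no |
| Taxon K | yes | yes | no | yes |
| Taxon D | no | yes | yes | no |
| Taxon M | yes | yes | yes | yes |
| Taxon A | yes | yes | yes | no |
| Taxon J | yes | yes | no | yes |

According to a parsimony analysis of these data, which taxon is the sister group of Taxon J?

Taxon K

Character polarity is set by the outgroup: the derived state is whichever differs from the outgroup's state, so for C3 the derived state is 'no', and for the remaining characters it is 'yes'.
C1 (derived state 'yes') is shared by Taxon A, Taxon J, Taxon K, and Taxon M — a synapomorphy uniting that clade.
All ingroup taxa share the derived state 'yes' for C2; it defines the ingroup but does not resolve relationships within it.
C3 (derived state 'no') is shared by Taxon J and Taxon K — a synapomorphy uniting that clade.
C4: derived state 'yes' in Taxon J, Taxon K, and Taxon M only — synapomorphy for {Taxon J, Taxon K, Taxon M}.
Most parsimonious ingroup topology: ((((Taxon K,Taxon J),Taxon M),Taxon A),Taxon D).
Taxon J and Taxon K form a cherry on this tree, so they are sister taxa.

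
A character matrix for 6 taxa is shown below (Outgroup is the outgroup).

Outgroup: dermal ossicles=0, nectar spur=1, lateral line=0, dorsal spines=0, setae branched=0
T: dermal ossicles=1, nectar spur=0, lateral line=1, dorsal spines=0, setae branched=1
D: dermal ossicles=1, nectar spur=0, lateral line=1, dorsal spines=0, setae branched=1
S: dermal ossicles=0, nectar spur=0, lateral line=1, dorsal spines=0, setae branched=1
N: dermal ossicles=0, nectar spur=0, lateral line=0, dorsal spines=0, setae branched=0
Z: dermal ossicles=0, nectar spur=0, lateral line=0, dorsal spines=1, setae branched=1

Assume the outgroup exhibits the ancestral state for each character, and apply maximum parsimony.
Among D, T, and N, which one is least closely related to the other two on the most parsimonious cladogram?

Character polarity is set by the outgroup: the derived state is whichever differs from the outgroup's state, so for nectar spur the derived state is '0', and for the remaining characters it is '1'.
dermal ossicles (derived state '1') is shared by D and T — a synapomorphy uniting that clade.
All ingroup taxa share the derived state '0' for nectar spur; it defines the ingroup but does not resolve relationships within it.
lateral line (derived state '1') is shared by D, S, and T — a synapomorphy uniting that clade.
dorsal spines (derived state '1') is unique to Z (autapomorphy; uninformative for grouping).
setae branched (derived state '1') is shared by D, S, T, and Z — a synapomorphy uniting that clade.
Most parsimonious ingroup topology: ((((T,D),S),Z),N).
T and D share a more recent common ancestor with each other than either does with N, so N is the least closely related of the three.

N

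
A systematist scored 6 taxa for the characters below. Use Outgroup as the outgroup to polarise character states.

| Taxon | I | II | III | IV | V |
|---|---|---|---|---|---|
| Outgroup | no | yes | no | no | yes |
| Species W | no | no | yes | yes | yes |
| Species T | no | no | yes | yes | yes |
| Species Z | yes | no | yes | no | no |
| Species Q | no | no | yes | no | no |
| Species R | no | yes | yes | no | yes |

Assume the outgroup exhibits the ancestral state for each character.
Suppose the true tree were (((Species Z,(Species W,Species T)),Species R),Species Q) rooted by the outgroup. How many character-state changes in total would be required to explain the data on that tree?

Map each character onto (((Species Z,(Species W,Species T)),Species R),Species Q) (rooted by Outgroup) and count the minimum state changes it requires (Fitch parsimony):
I: 1; II: 2; III: 1; IV: 1; V: 2.
Total tree length = 7.

7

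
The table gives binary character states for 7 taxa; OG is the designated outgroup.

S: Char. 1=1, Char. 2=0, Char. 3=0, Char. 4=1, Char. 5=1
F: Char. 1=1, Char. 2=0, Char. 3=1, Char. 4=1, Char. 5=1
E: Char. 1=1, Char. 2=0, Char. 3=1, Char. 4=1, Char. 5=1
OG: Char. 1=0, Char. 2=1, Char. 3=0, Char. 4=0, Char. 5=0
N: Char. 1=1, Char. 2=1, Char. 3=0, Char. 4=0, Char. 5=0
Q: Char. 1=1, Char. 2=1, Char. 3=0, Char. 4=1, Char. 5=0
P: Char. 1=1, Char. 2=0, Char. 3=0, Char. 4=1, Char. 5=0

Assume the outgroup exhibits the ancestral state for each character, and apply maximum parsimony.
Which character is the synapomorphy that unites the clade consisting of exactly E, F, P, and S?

Character polarity is set by the outgroup: the derived state is whichever differs from the outgroup's state, so for Char. 2 the derived state is '0', and for the remaining characters it is '1'.
Char. 1 (derived state '1') is shared by all ingroup taxa — unites the whole ingroup.
Char. 2: derived state '0' in E, F, P, and S only — synapomorphy for {E, F, P, S}.
Char. 3: derived state '1' in E and F only — synapomorphy for {E, F}.
Char. 4 (derived state '1') is shared by E, F, P, Q, and S — a synapomorphy uniting that clade.
Char. 5: derived state '1' in E, F, and S only — synapomorphy for {E, F, S}.
Most parsimonious ingroup topology: ((((S,(E,F)),P),Q),N).
The clade {E, F, P, S} is supported by Char. 2: its derived state '0' occurs in exactly those taxa and in no other taxon (including the outgroup).

Char. 2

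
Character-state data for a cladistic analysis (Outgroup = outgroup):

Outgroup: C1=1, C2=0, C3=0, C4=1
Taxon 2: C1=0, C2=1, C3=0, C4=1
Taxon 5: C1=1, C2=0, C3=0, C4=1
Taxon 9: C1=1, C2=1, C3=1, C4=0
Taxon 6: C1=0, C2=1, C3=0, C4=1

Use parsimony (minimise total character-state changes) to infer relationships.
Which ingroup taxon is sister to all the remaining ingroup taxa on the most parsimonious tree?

Taxon 5

Character polarity is set by the outgroup: the derived state is whichever differs from the outgroup's state, so for C1, C4 the derived state is '0', and for the remaining characters it is '1'.
Only Taxon 2 and Taxon 6 show the derived state '0' for C1, supporting them as a clade.
Only Taxon 2, Taxon 6, and Taxon 9 show the derived state '1' for C2, supporting them as a clade.
C3 (derived state '1') is unique to Taxon 9 (autapomorphy; uninformative for grouping).
C4 (derived state '0') is unique to Taxon 9 (autapomorphy; uninformative for grouping).
Most parsimonious ingroup topology: (((Taxon 2,Taxon 6),Taxon 9),Taxon 5).
Taxon 5 is sister to the clade containing all other ingroup taxa, so it is the earliest-diverging (most basal) ingroup lineage.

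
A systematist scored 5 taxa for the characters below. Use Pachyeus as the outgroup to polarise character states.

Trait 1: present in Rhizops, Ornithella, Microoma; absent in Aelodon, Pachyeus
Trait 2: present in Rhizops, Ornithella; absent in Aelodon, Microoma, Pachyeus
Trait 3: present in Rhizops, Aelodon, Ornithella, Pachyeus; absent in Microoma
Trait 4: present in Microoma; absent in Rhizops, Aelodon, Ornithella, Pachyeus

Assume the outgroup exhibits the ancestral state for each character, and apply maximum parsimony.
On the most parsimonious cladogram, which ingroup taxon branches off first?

Aelodon

Character polarity is set by the outgroup: the derived state is whichever differs from the outgroup's state, so for Trait 3 the derived state is 'absent', and for the remaining characters it is 'present'.
Trait 1: derived state 'present' in Microoma, Ornithella, and Rhizops only — synapomorphy for {Microoma, Ornithella, Rhizops}.
Trait 2 (derived state 'present') is shared by Ornithella and Rhizops — a synapomorphy uniting that clade.
Trait 3: derived state 'absent' in Microoma only — an autapomorphy, so it tells us nothing about relationships among taxa.
Trait 4 (derived state 'present') is unique to Microoma (autapomorphy; uninformative for grouping).
Most parsimonious ingroup topology: (((Rhizops,Ornithella),Microoma),Aelodon).
Aelodon is sister to the clade containing all other ingroup taxa, so it is the earliest-diverging (most basal) ingroup lineage.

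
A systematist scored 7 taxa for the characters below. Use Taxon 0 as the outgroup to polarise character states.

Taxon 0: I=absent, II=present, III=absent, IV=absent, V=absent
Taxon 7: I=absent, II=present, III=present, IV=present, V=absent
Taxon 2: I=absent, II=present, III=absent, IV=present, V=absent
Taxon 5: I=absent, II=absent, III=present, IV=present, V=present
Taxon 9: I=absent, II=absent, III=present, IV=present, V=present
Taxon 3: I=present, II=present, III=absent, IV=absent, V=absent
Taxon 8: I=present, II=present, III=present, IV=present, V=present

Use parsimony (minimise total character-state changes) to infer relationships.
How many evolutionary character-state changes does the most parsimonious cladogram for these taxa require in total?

Character polarity is set by the outgroup: the derived state is whichever differs from the outgroup's state, so for II the derived state is 'absent', and for the remaining characters it is 'present'.
I groups Taxon 3 and Taxon 8, which is incompatible with the clades supported by the remaining characters; treating it as convergent (homoplasy) costs fewer steps than any alternative tree.
Only Taxon 5 and Taxon 9 show the derived state 'absent' for II, supporting them as a clade.
III: derived state 'present' in Taxon 5, Taxon 7, Taxon 8, and Taxon 9 only — synapomorphy for {Taxon 5, Taxon 7, Taxon 8, Taxon 9}.
Only Taxon 2, Taxon 5, Taxon 7, Taxon 8, and Taxon 9 show the derived state 'present' for IV, supporting them as a clade.
V (derived state 'present') is shared by Taxon 5, Taxon 8, and Taxon 9 — a synapomorphy uniting that clade.
Most parsimonious ingroup topology: (((Taxon 7,((Taxon 5,Taxon 9),Taxon 8)),Taxon 2),Taxon 3).
Changes per character on this tree: I: 2; II: 1; III: 1; IV: 1; V: 1.
Total = 6.

6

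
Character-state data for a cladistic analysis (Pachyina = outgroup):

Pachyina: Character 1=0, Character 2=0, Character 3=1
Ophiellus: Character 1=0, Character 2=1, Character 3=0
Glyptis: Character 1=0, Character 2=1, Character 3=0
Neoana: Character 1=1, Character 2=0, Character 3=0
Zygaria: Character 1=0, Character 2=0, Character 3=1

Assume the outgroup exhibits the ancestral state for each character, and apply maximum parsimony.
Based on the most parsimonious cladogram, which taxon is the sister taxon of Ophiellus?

Glyptis

Character polarity is set by the outgroup: the derived state is whichever differs from the outgroup's state, so for Character 3 the derived state is '0', and for the remaining characters it is '1'.
Character 1 (derived state '1') is unique to Neoana (autapomorphy; uninformative for grouping).
Only Glyptis and Ophiellus show the derived state '1' for Character 2, supporting them as a clade.
Character 3: derived state '0' in Glyptis, Neoana, and Ophiellus only — synapomorphy for {Glyptis, Neoana, Ophiellus}.
Most parsimonious ingroup topology: (((Ophiellus,Glyptis),Neoana),Zygaria).
Ophiellus and Glyptis form a cherry on this tree, so they are sister taxa.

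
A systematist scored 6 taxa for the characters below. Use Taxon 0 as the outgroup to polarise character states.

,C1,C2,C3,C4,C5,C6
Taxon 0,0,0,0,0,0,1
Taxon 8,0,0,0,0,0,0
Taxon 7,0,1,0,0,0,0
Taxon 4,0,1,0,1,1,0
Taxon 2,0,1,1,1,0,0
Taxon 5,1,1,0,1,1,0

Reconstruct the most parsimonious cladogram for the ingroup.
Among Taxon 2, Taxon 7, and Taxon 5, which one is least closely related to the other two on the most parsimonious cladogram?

Character polarity is set by the outgroup: the derived state is whichever differs from the outgroup's state, so for C6 the derived state is '0', and for the remaining characters it is '1'.
C1 (derived state '1') is unique to Taxon 5 (autapomorphy; uninformative for grouping).
C2: derived state '1' in Taxon 2, Taxon 4, Taxon 5, and Taxon 7 only — synapomorphy for {Taxon 2, Taxon 4, Taxon 5, Taxon 7}.
C3: derived state '1' in Taxon 2 only — an autapomorphy, so it tells us nothing about relationships among taxa.
C4 (derived state '1') is shared by Taxon 2, Taxon 4, and Taxon 5 — a synapomorphy uniting that clade.
Only Taxon 4 and Taxon 5 show the derived state '1' for C5, supporting them as a clade.
C6 (derived state '0') is shared by all ingroup taxa — unites the whole ingroup.
Most parsimonious ingroup topology: (Taxon 8,(Taxon 7,((Taxon 4,Taxon 5),Taxon 2))).
Taxon 5 and Taxon 2 share a more recent common ancestor with each other than either does with Taxon 7, so Taxon 7 is the least closely related of the three.

Taxon 7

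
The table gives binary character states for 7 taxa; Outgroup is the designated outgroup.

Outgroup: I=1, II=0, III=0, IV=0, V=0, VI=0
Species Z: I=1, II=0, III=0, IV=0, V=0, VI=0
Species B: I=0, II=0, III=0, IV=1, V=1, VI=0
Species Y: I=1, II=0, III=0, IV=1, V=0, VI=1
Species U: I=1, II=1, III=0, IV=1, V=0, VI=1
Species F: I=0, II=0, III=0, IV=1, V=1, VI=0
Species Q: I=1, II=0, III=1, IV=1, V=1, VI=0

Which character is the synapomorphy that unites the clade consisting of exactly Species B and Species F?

Character polarity is set by the outgroup: the derived state is whichever differs from the outgroup's state, so for I the derived state is '0', and for the remaining characters it is '1'.
I (derived state '0') is shared by Species B and Species F — a synapomorphy uniting that clade.
II (derived state '1') is unique to Species U (autapomorphy; uninformative for grouping).
III (derived state '1') is unique to Species Q (autapomorphy; uninformative for grouping).
Only Species B, Species F, Species Q, Species U, and Species Y show the derived state '1' for IV, supporting them as a clade.
V (derived state '1') is shared by Species B, Species F, and Species Q — a synapomorphy uniting that clade.
VI: derived state '1' in Species U and Species Y only — synapomorphy for {Species U, Species Y}.
Most parsimonious ingroup topology: (Species Z,(((Species B,Species F),Species Q),(Species Y,Species U))).
The clade {Species B, Species F} is supported by I: its derived state '0' occurs in exactly those taxa and in no other taxon (including the outgroup).

I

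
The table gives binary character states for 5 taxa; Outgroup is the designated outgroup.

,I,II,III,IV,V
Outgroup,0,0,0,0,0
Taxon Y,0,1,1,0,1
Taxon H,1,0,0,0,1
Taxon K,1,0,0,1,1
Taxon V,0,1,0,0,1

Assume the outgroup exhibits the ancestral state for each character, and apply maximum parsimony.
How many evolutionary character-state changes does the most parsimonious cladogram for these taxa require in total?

5

The outgroup has state '0' for every character, so '1' is the derived state throughout.
I: derived state '1' in Taxon H and Taxon K only — synapomorphy for {Taxon H, Taxon K}.
Only Taxon V and Taxon Y show the derived state '1' for II, supporting them as a clade.
III (derived state '1') is unique to Taxon Y (autapomorphy; uninformative for grouping).
IV (derived state '1') is unique to Taxon K (autapomorphy; uninformative for grouping).
V (derived state '1') is shared by all ingroup taxa — unites the whole ingroup.
Most parsimonious ingroup topology: ((Taxon Y,Taxon V),(Taxon H,Taxon K)).
Changes per character on this tree: I: 1; II: 1; III: 1; IV: 1; V: 1.
Total = 5.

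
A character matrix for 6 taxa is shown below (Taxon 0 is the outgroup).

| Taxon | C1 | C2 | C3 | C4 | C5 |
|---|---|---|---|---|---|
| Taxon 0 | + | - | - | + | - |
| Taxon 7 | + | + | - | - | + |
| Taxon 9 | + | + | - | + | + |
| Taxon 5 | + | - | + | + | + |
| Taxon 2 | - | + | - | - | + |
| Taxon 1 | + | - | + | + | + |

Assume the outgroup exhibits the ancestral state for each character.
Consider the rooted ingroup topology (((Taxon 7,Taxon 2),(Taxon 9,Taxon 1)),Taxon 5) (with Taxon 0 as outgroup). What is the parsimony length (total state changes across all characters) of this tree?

7

Map each character onto (((Taxon 7,Taxon 2),(Taxon 9,Taxon 1)),Taxon 5) (rooted by Taxon 0) and count the minimum state changes it requires (Fitch parsimony):
C1: 1; C2: 2; C3: 2; C4: 1; C5: 1.
Total tree length = 7.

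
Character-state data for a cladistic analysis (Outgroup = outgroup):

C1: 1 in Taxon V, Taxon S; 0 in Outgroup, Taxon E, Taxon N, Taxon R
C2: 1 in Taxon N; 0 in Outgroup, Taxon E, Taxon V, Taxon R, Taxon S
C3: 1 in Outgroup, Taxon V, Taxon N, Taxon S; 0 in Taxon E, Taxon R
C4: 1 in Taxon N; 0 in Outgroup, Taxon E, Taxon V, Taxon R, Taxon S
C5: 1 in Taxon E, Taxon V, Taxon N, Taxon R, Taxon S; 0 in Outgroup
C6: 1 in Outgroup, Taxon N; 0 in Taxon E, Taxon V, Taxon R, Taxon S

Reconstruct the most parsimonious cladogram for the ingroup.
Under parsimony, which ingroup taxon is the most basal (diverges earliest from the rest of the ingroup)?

Character polarity is set by the outgroup: the derived state is whichever differs from the outgroup's state, so for C3, C6 the derived state is '0', and for the remaining characters it is '1'.
Only Taxon S and Taxon V show the derived state '1' for C1, supporting them as a clade.
C2 (derived state '1') is unique to Taxon N (autapomorphy; uninformative for grouping).
C3: derived state '0' in Taxon E and Taxon R only — synapomorphy for {Taxon E, Taxon R}.
C4 (derived state '1') is unique to Taxon N (autapomorphy; uninformative for grouping).
All ingroup taxa share the derived state '1' for C5; it defines the ingroup but does not resolve relationships within it.
C6: derived state '0' in Taxon E, Taxon R, Taxon S, and Taxon V only — synapomorphy for {Taxon E, Taxon R, Taxon S, Taxon V}.
Most parsimonious ingroup topology: (((Taxon E,Taxon R),(Taxon V,Taxon S)),Taxon N).
Taxon N is sister to the clade containing all other ingroup taxa, so it is the earliest-diverging (most basal) ingroup lineage.

Taxon N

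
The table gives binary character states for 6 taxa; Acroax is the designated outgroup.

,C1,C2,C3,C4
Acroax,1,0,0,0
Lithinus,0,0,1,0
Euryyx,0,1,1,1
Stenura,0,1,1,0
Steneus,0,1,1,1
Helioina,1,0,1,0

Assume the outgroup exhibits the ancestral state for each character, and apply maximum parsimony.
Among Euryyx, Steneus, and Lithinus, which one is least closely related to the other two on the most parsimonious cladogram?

Character polarity is set by the outgroup: the derived state is whichever differs from the outgroup's state, so for C1 the derived state is '0', and for the remaining characters it is '1'.
C1 (derived state '0') is shared by Euryyx, Lithinus, Steneus, and Stenura — a synapomorphy uniting that clade.
C2 (derived state '1') is shared by Euryyx, Steneus, and Stenura — a synapomorphy uniting that clade.
All ingroup taxa share the derived state '1' for C3; it defines the ingroup but does not resolve relationships within it.
Only Euryyx and Steneus show the derived state '1' for C4, supporting them as a clade.
Most parsimonious ingroup topology: (Helioina,(((Euryyx,Steneus),Stenura),Lithinus)).
Euryyx and Steneus share a more recent common ancestor with each other than either does with Lithinus, so Lithinus is the least closely related of the three.

Lithinus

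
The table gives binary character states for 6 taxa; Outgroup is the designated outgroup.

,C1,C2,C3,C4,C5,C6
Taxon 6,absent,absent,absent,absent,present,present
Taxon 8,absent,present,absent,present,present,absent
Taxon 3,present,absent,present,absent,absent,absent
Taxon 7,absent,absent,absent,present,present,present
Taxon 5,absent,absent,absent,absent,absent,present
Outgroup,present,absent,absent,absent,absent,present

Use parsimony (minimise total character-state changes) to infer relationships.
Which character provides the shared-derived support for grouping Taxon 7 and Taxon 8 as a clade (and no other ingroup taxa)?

C4

Character polarity is set by the outgroup: the derived state is whichever differs from the outgroup's state, so for C1, C6 the derived state is 'absent', and for the remaining characters it is 'present'.
C1 (derived state 'absent') is shared by Taxon 5, Taxon 6, Taxon 7, and Taxon 8 — a synapomorphy uniting that clade.
C2: derived state 'present' in Taxon 8 only — an autapomorphy, so it tells us nothing about relationships among taxa.
C3: derived state 'present' in Taxon 3 only — an autapomorphy, so it tells us nothing about relationships among taxa.
Only Taxon 7 and Taxon 8 show the derived state 'present' for C4, supporting them as a clade.
C5 (derived state 'present') is shared by Taxon 6, Taxon 7, and Taxon 8 — a synapomorphy uniting that clade.
C6 groups Taxon 3 and Taxon 8, which is incompatible with the clades supported by the remaining characters; treating it as convergent (homoplasy) costs fewer steps than any alternative tree.
Most parsimonious ingroup topology: ((Taxon 5,((Taxon 8,Taxon 7),Taxon 6)),Taxon 3).
The clade {Taxon 7, Taxon 8} is supported by C4: its derived state 'present' occurs in exactly those taxa and in no other taxon (including the outgroup).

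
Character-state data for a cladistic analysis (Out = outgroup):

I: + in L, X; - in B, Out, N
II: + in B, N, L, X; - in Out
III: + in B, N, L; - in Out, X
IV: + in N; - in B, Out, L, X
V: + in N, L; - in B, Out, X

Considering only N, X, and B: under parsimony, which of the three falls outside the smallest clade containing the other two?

The outgroup has state '-' for every character, so '+' is the derived state throughout.
I (state '+') occurs in L and X but conflicts with the nesting implied by the other characters — most parsimoniously interpreted as homoplasy.
II (derived state '+') is shared by all ingroup taxa — unites the whole ingroup.
III (derived state '+') is shared by B, L, and N — a synapomorphy uniting that clade.
IV (derived state '+') is unique to N (autapomorphy; uninformative for grouping).
Only L and N show the derived state '+' for V, supporting them as a clade.
Most parsimonious ingroup topology: ((B,(L,N)),X).
B and N share a more recent common ancestor with each other than either does with X, so X is the least closely related of the three.

X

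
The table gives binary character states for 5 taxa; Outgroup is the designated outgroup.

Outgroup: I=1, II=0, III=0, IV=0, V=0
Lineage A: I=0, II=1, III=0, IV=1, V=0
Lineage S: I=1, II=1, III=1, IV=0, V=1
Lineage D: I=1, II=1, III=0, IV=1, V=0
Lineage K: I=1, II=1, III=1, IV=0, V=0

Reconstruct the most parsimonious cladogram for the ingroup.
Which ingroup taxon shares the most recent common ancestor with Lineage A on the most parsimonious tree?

Lineage D

Character polarity is set by the outgroup: the derived state is whichever differs from the outgroup's state, so for I the derived state is '0', and for the remaining characters it is '1'.
I (derived state '0') is unique to Lineage A (autapomorphy; uninformative for grouping).
II (derived state '1') is shared by all ingroup taxa — unites the whole ingroup.
III (derived state '1') is shared by Lineage K and Lineage S — a synapomorphy uniting that clade.
IV (derived state '1') is shared by Lineage A and Lineage D — a synapomorphy uniting that clade.
V: derived state '1' in Lineage S only — an autapomorphy, so it tells us nothing about relationships among taxa.
Most parsimonious ingroup topology: ((Lineage A,Lineage D),(Lineage S,Lineage K)).
Lineage A and Lineage D form a cherry on this tree, so they are sister taxa.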